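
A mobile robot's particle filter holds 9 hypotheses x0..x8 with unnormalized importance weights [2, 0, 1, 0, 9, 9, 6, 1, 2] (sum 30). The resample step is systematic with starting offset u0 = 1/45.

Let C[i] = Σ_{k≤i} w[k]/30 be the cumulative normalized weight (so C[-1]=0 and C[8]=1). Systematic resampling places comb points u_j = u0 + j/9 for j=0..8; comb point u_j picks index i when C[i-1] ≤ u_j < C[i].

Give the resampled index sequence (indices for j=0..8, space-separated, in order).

C = [1/15, 1/15, 1/10, 1/10, 2/5, 7/10, 9/10, 14/15, 1]
j=0: u_0=1/45 ∈ [0, 1/15) → index 0
j=1: u_1=2/15 ∈ [1/10, 2/5) → index 4
j=2: u_2=11/45 ∈ [1/10, 2/5) → index 4
j=3: u_3=16/45 ∈ [1/10, 2/5) → index 4
j=4: u_4=7/15 ∈ [2/5, 7/10) → index 5
j=5: u_5=26/45 ∈ [2/5, 7/10) → index 5
j=6: u_6=31/45 ∈ [2/5, 7/10) → index 5
j=7: u_7=4/5 ∈ [7/10, 9/10) → index 6
j=8: u_8=41/45 ∈ [9/10, 14/15) → index 7

0 4 4 4 5 5 5 6 7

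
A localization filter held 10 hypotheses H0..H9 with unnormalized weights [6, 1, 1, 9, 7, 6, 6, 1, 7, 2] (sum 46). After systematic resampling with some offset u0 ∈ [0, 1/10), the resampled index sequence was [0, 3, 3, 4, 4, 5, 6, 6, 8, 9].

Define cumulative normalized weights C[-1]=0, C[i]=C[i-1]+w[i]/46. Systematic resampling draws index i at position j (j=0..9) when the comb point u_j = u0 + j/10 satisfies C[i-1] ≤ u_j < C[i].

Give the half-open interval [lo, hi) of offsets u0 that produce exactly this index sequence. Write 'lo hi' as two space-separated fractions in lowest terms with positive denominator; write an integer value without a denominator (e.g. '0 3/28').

17/230 19/230

C = [3/23, 7/46, 4/23, 17/46, 12/23, 15/23, 18/23, 37/46, 22/23, 1]
j=0 picked index 0: u0 ∈ [0, 3/23)
j=1 picked index 3: u0 ∈ [17/230, 31/115)
j=2 picked index 3: u0 ∈ [-3/115, 39/230)
j=3 picked index 4: u0 ∈ [8/115, 51/230)
j=4 picked index 4: u0 ∈ [-7/230, 14/115)
j=5 picked index 5: u0 ∈ [1/46, 7/46)
j=6 picked index 6: u0 ∈ [6/115, 21/115)
j=7 picked index 6: u0 ∈ [-11/230, 19/230)
j=8 picked index 8: u0 ∈ [1/230, 18/115)
j=9 picked index 9: u0 ∈ [13/230, 1/10)
intersection: [17/230, 19/230)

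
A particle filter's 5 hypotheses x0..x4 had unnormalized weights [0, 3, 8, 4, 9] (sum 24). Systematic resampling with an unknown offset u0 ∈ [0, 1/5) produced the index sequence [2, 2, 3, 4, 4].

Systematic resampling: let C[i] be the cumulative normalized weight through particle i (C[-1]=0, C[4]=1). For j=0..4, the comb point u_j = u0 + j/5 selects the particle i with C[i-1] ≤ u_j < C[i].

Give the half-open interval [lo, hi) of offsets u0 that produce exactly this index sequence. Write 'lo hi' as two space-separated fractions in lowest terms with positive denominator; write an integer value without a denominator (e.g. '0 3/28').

C = [0, 1/8, 11/24, 5/8, 1]
j=0 picked index 2: u0 ∈ [1/8, 11/24)
j=1 picked index 2: u0 ∈ [-3/40, 31/120)
j=2 picked index 3: u0 ∈ [7/120, 9/40)
j=3 picked index 4: u0 ∈ [1/40, 2/5)
j=4 picked index 4: u0 ∈ [-7/40, 1/5)
intersection: [1/8, 1/5)

1/8 1/5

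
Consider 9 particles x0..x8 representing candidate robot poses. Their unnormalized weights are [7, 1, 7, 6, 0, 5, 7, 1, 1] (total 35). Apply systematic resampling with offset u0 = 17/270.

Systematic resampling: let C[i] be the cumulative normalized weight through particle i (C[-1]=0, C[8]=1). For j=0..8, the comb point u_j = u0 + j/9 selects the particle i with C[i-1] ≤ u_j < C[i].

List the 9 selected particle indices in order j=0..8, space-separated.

0 0 2 2 3 5 5 6 7

C = [1/5, 8/35, 3/7, 3/5, 3/5, 26/35, 33/35, 34/35, 1]
j=0: u_0=17/270 ∈ [0, 1/5) → index 0
j=1: u_1=47/270 ∈ [0, 1/5) → index 0
j=2: u_2=77/270 ∈ [8/35, 3/7) → index 2
j=3: u_3=107/270 ∈ [8/35, 3/7) → index 2
j=4: u_4=137/270 ∈ [3/7, 3/5) → index 3
j=5: u_5=167/270 ∈ [3/5, 26/35) → index 5
j=6: u_6=197/270 ∈ [3/5, 26/35) → index 5
j=7: u_7=227/270 ∈ [26/35, 33/35) → index 6
j=8: u_8=257/270 ∈ [33/35, 34/35) → index 7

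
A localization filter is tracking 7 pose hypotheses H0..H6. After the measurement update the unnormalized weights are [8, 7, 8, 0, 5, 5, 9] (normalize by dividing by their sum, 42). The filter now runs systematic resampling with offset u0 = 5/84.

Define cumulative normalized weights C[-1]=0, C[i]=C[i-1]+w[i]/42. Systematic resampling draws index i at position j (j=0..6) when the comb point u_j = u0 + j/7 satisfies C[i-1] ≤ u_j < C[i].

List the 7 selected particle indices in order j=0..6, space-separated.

C = [4/21, 5/14, 23/42, 23/42, 2/3, 11/14, 1]
j=0: u_0=5/84 ∈ [0, 4/21) → index 0
j=1: u_1=17/84 ∈ [4/21, 5/14) → index 1
j=2: u_2=29/84 ∈ [4/21, 5/14) → index 1
j=3: u_3=41/84 ∈ [5/14, 23/42) → index 2
j=4: u_4=53/84 ∈ [23/42, 2/3) → index 4
j=5: u_5=65/84 ∈ [2/3, 11/14) → index 5
j=6: u_6=11/12 ∈ [11/14, 1) → index 6

0 1 1 2 4 5 6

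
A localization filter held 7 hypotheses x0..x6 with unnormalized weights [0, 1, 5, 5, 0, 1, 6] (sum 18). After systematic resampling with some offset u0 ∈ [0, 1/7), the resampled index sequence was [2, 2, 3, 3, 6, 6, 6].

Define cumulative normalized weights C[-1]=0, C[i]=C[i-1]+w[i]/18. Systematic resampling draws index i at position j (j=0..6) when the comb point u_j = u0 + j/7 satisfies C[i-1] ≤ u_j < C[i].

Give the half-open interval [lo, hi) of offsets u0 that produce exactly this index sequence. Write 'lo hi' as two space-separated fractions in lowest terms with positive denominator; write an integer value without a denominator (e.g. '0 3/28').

2/21 1/7

C = [0, 1/18, 1/3, 11/18, 11/18, 2/3, 1]
j=0 picked index 2: u0 ∈ [1/18, 1/3)
j=1 picked index 2: u0 ∈ [-11/126, 4/21)
j=2 picked index 3: u0 ∈ [1/21, 41/126)
j=3 picked index 3: u0 ∈ [-2/21, 23/126)
j=4 picked index 6: u0 ∈ [2/21, 3/7)
j=5 picked index 6: u0 ∈ [-1/21, 2/7)
j=6 picked index 6: u0 ∈ [-4/21, 1/7)
intersection: [2/21, 1/7)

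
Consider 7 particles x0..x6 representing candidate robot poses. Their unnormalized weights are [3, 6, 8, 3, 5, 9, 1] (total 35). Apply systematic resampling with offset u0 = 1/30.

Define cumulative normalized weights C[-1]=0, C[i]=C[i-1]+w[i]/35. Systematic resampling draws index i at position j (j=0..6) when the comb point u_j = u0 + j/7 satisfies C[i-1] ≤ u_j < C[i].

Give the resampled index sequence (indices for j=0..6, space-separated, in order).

0 1 2 2 4 5 5

C = [3/35, 9/35, 17/35, 4/7, 5/7, 34/35, 1]
j=0: u_0=1/30 ∈ [0, 3/35) → index 0
j=1: u_1=37/210 ∈ [3/35, 9/35) → index 1
j=2: u_2=67/210 ∈ [9/35, 17/35) → index 2
j=3: u_3=97/210 ∈ [9/35, 17/35) → index 2
j=4: u_4=127/210 ∈ [4/7, 5/7) → index 4
j=5: u_5=157/210 ∈ [5/7, 34/35) → index 5
j=6: u_6=187/210 ∈ [5/7, 34/35) → index 5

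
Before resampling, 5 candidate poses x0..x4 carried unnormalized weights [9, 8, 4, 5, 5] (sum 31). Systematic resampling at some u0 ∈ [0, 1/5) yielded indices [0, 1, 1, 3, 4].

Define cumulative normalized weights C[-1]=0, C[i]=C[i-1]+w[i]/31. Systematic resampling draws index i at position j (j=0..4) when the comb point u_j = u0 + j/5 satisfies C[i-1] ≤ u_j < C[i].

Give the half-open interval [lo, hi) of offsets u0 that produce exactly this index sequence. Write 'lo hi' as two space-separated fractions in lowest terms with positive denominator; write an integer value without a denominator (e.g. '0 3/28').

C = [9/31, 17/31, 21/31, 26/31, 1]
j=0 picked index 0: u0 ∈ [0, 9/31)
j=1 picked index 1: u0 ∈ [14/155, 54/155)
j=2 picked index 1: u0 ∈ [-17/155, 23/155)
j=3 picked index 3: u0 ∈ [12/155, 37/155)
j=4 picked index 4: u0 ∈ [6/155, 1/5)
intersection: [14/155, 23/155)

14/155 23/155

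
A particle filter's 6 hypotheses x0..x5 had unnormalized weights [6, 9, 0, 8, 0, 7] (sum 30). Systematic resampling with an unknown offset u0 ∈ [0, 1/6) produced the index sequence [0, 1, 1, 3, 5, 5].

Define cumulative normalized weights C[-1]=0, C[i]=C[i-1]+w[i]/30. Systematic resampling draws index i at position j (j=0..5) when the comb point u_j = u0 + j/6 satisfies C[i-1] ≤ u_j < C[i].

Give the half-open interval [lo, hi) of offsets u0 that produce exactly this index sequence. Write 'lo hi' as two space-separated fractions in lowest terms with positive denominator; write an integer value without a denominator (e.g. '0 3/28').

1/10 1/6

C = [1/5, 1/2, 1/2, 23/30, 23/30, 1]
j=0 picked index 0: u0 ∈ [0, 1/5)
j=1 picked index 1: u0 ∈ [1/30, 1/3)
j=2 picked index 1: u0 ∈ [-2/15, 1/6)
j=3 picked index 3: u0 ∈ [0, 4/15)
j=4 picked index 5: u0 ∈ [1/10, 1/3)
j=5 picked index 5: u0 ∈ [-1/15, 1/6)
intersection: [1/10, 1/6)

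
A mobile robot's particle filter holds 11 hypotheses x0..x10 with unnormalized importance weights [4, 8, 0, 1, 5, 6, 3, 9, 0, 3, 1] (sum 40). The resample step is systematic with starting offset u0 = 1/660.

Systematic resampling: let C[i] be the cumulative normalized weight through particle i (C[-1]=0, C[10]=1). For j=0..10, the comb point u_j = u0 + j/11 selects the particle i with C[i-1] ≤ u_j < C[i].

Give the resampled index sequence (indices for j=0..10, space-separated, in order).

C = [1/10, 3/10, 3/10, 13/40, 9/20, 3/5, 27/40, 9/10, 9/10, 39/40, 1]
j=0: u_0=1/660 ∈ [0, 1/10) → index 0
j=1: u_1=61/660 ∈ [0, 1/10) → index 0
j=2: u_2=11/60 ∈ [1/10, 3/10) → index 1
j=3: u_3=181/660 ∈ [1/10, 3/10) → index 1
j=4: u_4=241/660 ∈ [13/40, 9/20) → index 4
j=5: u_5=301/660 ∈ [9/20, 3/5) → index 5
j=6: u_6=361/660 ∈ [9/20, 3/5) → index 5
j=7: u_7=421/660 ∈ [3/5, 27/40) → index 6
j=8: u_8=481/660 ∈ [27/40, 9/10) → index 7
j=9: u_9=541/660 ∈ [27/40, 9/10) → index 7
j=10: u_10=601/660 ∈ [9/10, 39/40) → index 9

0 0 1 1 4 5 5 6 7 7 9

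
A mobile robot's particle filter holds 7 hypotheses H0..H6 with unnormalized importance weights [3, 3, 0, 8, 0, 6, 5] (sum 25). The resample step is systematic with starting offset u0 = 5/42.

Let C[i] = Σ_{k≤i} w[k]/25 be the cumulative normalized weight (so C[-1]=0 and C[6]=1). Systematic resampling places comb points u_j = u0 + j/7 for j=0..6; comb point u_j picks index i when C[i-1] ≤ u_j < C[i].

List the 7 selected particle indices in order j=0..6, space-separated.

C = [3/25, 6/25, 6/25, 14/25, 14/25, 4/5, 1]
j=0: u_0=5/42 ∈ [0, 3/25) → index 0
j=1: u_1=11/42 ∈ [6/25, 14/25) → index 3
j=2: u_2=17/42 ∈ [6/25, 14/25) → index 3
j=3: u_3=23/42 ∈ [6/25, 14/25) → index 3
j=4: u_4=29/42 ∈ [14/25, 4/5) → index 5
j=5: u_5=5/6 ∈ [4/5, 1) → index 6
j=6: u_6=41/42 ∈ [4/5, 1) → index 6

0 3 3 3 5 6 6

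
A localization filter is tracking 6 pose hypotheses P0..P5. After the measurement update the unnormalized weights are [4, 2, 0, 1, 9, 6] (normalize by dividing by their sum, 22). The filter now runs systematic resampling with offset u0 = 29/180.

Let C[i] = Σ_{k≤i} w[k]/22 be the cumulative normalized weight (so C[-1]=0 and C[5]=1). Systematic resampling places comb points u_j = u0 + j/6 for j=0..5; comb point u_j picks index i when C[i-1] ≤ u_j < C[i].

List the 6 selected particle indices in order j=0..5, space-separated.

C = [2/11, 3/11, 3/11, 7/22, 8/11, 1]
j=0: u_0=29/180 ∈ [0, 2/11) → index 0
j=1: u_1=59/180 ∈ [7/22, 8/11) → index 4
j=2: u_2=89/180 ∈ [7/22, 8/11) → index 4
j=3: u_3=119/180 ∈ [7/22, 8/11) → index 4
j=4: u_4=149/180 ∈ [8/11, 1) → index 5
j=5: u_5=179/180 ∈ [8/11, 1) → index 5

0 4 4 4 5 5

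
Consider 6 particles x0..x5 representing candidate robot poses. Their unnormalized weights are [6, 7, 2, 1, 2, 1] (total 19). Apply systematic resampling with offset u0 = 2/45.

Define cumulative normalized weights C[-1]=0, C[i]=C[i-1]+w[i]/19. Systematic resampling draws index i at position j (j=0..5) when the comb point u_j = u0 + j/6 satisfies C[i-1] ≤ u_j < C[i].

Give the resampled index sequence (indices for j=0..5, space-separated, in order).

0 0 1 1 2 4

C = [6/19, 13/19, 15/19, 16/19, 18/19, 1]
j=0: u_0=2/45 ∈ [0, 6/19) → index 0
j=1: u_1=19/90 ∈ [0, 6/19) → index 0
j=2: u_2=17/45 ∈ [6/19, 13/19) → index 1
j=3: u_3=49/90 ∈ [6/19, 13/19) → index 1
j=4: u_4=32/45 ∈ [13/19, 15/19) → index 2
j=5: u_5=79/90 ∈ [16/19, 18/19) → index 4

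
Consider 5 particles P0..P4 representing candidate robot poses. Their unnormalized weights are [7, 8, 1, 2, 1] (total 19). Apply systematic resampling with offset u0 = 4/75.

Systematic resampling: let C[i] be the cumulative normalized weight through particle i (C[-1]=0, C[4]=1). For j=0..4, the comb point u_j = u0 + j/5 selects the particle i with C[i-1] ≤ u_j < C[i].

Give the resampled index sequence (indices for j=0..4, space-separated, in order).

0 0 1 1 3

C = [7/19, 15/19, 16/19, 18/19, 1]
j=0: u_0=4/75 ∈ [0, 7/19) → index 0
j=1: u_1=19/75 ∈ [0, 7/19) → index 0
j=2: u_2=34/75 ∈ [7/19, 15/19) → index 1
j=3: u_3=49/75 ∈ [7/19, 15/19) → index 1
j=4: u_4=64/75 ∈ [16/19, 18/19) → index 3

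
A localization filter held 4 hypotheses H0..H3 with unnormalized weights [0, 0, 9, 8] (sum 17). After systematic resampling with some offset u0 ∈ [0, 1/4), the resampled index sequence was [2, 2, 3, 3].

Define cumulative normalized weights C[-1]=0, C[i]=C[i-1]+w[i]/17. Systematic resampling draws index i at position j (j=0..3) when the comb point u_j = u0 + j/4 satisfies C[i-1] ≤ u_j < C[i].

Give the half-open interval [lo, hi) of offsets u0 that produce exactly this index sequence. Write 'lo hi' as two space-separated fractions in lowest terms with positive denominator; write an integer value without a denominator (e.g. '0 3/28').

1/34 1/4

C = [0, 0, 9/17, 1]
j=0 picked index 2: u0 ∈ [0, 9/17)
j=1 picked index 2: u0 ∈ [-1/4, 19/68)
j=2 picked index 3: u0 ∈ [1/34, 1/2)
j=3 picked index 3: u0 ∈ [-15/68, 1/4)
intersection: [1/34, 1/4)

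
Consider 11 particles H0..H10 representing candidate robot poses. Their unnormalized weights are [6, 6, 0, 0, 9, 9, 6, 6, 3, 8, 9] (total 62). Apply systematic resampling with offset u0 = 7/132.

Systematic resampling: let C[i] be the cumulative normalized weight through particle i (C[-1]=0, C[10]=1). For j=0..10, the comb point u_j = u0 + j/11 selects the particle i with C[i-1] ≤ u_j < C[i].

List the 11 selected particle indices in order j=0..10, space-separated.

0 1 4 4 5 6 7 8 9 10 10

C = [3/31, 6/31, 6/31, 6/31, 21/62, 15/31, 18/31, 21/31, 45/62, 53/62, 1]
j=0: u_0=7/132 ∈ [0, 3/31) → index 0
j=1: u_1=19/132 ∈ [3/31, 6/31) → index 1
j=2: u_2=31/132 ∈ [6/31, 21/62) → index 4
j=3: u_3=43/132 ∈ [6/31, 21/62) → index 4
j=4: u_4=5/12 ∈ [21/62, 15/31) → index 5
j=5: u_5=67/132 ∈ [15/31, 18/31) → index 6
j=6: u_6=79/132 ∈ [18/31, 21/31) → index 7
j=7: u_7=91/132 ∈ [21/31, 45/62) → index 8
j=8: u_8=103/132 ∈ [45/62, 53/62) → index 9
j=9: u_9=115/132 ∈ [53/62, 1) → index 10
j=10: u_10=127/132 ∈ [53/62, 1) → index 10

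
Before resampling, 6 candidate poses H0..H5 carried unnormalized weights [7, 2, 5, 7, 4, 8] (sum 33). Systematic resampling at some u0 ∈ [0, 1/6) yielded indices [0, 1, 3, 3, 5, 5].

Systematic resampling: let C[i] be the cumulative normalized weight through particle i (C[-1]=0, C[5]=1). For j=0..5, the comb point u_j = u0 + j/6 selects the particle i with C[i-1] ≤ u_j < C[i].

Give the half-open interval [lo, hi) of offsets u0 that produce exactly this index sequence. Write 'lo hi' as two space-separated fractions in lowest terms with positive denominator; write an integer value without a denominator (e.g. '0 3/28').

1/11 7/66

C = [7/33, 3/11, 14/33, 7/11, 25/33, 1]
j=0 picked index 0: u0 ∈ [0, 7/33)
j=1 picked index 1: u0 ∈ [1/22, 7/66)
j=2 picked index 3: u0 ∈ [1/11, 10/33)
j=3 picked index 3: u0 ∈ [-5/66, 3/22)
j=4 picked index 5: u0 ∈ [1/11, 1/3)
j=5 picked index 5: u0 ∈ [-5/66, 1/6)
intersection: [1/11, 7/66)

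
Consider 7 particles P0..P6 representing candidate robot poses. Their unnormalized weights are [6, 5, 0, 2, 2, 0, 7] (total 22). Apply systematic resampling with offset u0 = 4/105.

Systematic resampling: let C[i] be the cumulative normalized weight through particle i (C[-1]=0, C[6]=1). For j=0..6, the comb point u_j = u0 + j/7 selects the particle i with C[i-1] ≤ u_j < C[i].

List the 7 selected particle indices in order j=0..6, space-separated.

C = [3/11, 1/2, 1/2, 13/22, 15/22, 15/22, 1]
j=0: u_0=4/105 ∈ [0, 3/11) → index 0
j=1: u_1=19/105 ∈ [0, 3/11) → index 0
j=2: u_2=34/105 ∈ [3/11, 1/2) → index 1
j=3: u_3=7/15 ∈ [3/11, 1/2) → index 1
j=4: u_4=64/105 ∈ [13/22, 15/22) → index 4
j=5: u_5=79/105 ∈ [15/22, 1) → index 6
j=6: u_6=94/105 ∈ [15/22, 1) → index 6

0 0 1 1 4 6 6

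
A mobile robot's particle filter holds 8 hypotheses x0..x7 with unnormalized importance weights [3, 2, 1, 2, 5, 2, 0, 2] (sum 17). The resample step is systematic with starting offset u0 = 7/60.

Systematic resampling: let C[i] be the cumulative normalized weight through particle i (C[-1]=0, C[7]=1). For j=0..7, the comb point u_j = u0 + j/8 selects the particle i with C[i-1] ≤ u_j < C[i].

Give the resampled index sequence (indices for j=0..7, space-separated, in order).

C = [3/17, 5/17, 6/17, 8/17, 13/17, 15/17, 15/17, 1]
j=0: u_0=7/60 ∈ [0, 3/17) → index 0
j=1: u_1=29/120 ∈ [3/17, 5/17) → index 1
j=2: u_2=11/30 ∈ [6/17, 8/17) → index 3
j=3: u_3=59/120 ∈ [8/17, 13/17) → index 4
j=4: u_4=37/60 ∈ [8/17, 13/17) → index 4
j=5: u_5=89/120 ∈ [8/17, 13/17) → index 4
j=6: u_6=13/15 ∈ [13/17, 15/17) → index 5
j=7: u_7=119/120 ∈ [15/17, 1) → index 7

0 1 3 4 4 4 5 7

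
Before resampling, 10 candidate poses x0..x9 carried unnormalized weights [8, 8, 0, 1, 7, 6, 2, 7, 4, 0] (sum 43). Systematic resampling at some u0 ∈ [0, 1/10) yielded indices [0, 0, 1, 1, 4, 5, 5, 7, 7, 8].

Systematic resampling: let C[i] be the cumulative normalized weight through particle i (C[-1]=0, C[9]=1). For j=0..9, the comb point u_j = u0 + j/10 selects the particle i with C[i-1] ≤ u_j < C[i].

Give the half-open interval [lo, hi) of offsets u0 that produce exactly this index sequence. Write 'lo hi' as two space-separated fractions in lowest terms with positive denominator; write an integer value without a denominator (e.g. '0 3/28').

5/86 31/430

C = [8/43, 16/43, 16/43, 17/43, 24/43, 30/43, 32/43, 39/43, 1, 1]
j=0 picked index 0: u0 ∈ [0, 8/43)
j=1 picked index 0: u0 ∈ [-1/10, 37/430)
j=2 picked index 1: u0 ∈ [-3/215, 37/215)
j=3 picked index 1: u0 ∈ [-49/430, 31/430)
j=4 picked index 4: u0 ∈ [-1/215, 34/215)
j=5 picked index 5: u0 ∈ [5/86, 17/86)
j=6 picked index 5: u0 ∈ [-9/215, 21/215)
j=7 picked index 7: u0 ∈ [19/430, 89/430)
j=8 picked index 7: u0 ∈ [-12/215, 23/215)
j=9 picked index 8: u0 ∈ [3/430, 1/10)
intersection: [5/86, 31/430)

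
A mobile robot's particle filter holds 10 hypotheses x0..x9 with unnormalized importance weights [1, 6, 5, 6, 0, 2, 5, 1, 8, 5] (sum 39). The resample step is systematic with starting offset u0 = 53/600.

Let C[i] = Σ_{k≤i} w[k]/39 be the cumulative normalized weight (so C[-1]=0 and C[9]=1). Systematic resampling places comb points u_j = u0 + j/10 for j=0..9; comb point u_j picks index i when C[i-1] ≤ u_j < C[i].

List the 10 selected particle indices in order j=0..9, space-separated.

1 2 2 3 5 6 8 8 9 9

C = [1/39, 7/39, 4/13, 6/13, 6/13, 20/39, 25/39, 2/3, 34/39, 1]
j=0: u_0=53/600 ∈ [1/39, 7/39) → index 1
j=1: u_1=113/600 ∈ [7/39, 4/13) → index 2
j=2: u_2=173/600 ∈ [7/39, 4/13) → index 2
j=3: u_3=233/600 ∈ [4/13, 6/13) → index 3
j=4: u_4=293/600 ∈ [6/13, 20/39) → index 5
j=5: u_5=353/600 ∈ [20/39, 25/39) → index 6
j=6: u_6=413/600 ∈ [2/3, 34/39) → index 8
j=7: u_7=473/600 ∈ [2/3, 34/39) → index 8
j=8: u_8=533/600 ∈ [34/39, 1) → index 9
j=9: u_9=593/600 ∈ [34/39, 1) → index 9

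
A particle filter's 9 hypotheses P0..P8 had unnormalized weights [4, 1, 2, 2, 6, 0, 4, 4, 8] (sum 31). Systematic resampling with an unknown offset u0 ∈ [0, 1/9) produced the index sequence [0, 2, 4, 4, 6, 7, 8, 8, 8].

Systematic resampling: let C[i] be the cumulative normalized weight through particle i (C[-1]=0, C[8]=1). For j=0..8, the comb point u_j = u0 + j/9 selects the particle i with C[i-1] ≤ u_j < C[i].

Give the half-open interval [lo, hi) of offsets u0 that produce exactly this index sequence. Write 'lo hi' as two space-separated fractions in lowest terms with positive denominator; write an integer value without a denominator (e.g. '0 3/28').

7/93 1/9

C = [4/31, 5/31, 7/31, 9/31, 15/31, 15/31, 19/31, 23/31, 1]
j=0 picked index 0: u0 ∈ [0, 4/31)
j=1 picked index 2: u0 ∈ [14/279, 32/279)
j=2 picked index 4: u0 ∈ [19/279, 73/279)
j=3 picked index 4: u0 ∈ [-4/93, 14/93)
j=4 picked index 6: u0 ∈ [11/279, 47/279)
j=5 picked index 7: u0 ∈ [16/279, 52/279)
j=6 picked index 8: u0 ∈ [7/93, 1/3)
j=7 picked index 8: u0 ∈ [-10/279, 2/9)
j=8 picked index 8: u0 ∈ [-41/279, 1/9)
intersection: [7/93, 1/9)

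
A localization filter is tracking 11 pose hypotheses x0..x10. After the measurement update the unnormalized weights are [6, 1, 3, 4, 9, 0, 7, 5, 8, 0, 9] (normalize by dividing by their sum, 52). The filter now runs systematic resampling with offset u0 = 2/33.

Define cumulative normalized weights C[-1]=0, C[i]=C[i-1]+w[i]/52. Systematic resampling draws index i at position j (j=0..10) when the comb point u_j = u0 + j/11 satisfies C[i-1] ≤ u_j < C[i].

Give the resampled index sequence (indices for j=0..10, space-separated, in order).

C = [3/26, 7/52, 5/26, 7/26, 23/52, 23/52, 15/26, 35/52, 43/52, 43/52, 1]
j=0: u_0=2/33 ∈ [0, 3/26) → index 0
j=1: u_1=5/33 ∈ [7/52, 5/26) → index 2
j=2: u_2=8/33 ∈ [5/26, 7/26) → index 3
j=3: u_3=1/3 ∈ [7/26, 23/52) → index 4
j=4: u_4=14/33 ∈ [7/26, 23/52) → index 4
j=5: u_5=17/33 ∈ [23/52, 15/26) → index 6
j=6: u_6=20/33 ∈ [15/26, 35/52) → index 7
j=7: u_7=23/33 ∈ [35/52, 43/52) → index 8
j=8: u_8=26/33 ∈ [35/52, 43/52) → index 8
j=9: u_9=29/33 ∈ [43/52, 1) → index 10
j=10: u_10=32/33 ∈ [43/52, 1) → index 10

0 2 3 4 4 6 7 8 8 10 10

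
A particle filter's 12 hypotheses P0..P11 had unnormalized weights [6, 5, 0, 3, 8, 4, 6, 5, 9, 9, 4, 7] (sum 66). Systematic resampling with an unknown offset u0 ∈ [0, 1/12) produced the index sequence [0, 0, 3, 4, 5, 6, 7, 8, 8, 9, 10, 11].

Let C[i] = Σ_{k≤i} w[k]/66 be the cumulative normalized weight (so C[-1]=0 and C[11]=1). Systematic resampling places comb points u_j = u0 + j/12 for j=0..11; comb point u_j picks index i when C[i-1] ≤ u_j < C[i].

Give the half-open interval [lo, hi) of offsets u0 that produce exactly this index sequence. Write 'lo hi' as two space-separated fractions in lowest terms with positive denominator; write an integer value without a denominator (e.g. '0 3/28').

C = [1/11, 1/6, 1/6, 7/33, 1/3, 13/33, 16/33, 37/66, 23/33, 5/6, 59/66, 1]
j=0 picked index 0: u0 ∈ [0, 1/11)
j=1 picked index 0: u0 ∈ [-1/12, 1/132)
j=2 picked index 3: u0 ∈ [0, 1/22)
j=3 picked index 4: u0 ∈ [-5/132, 1/12)
j=4 picked index 5: u0 ∈ [0, 2/33)
j=5 picked index 6: u0 ∈ [-1/44, 3/44)
j=6 picked index 7: u0 ∈ [-1/66, 2/33)
j=7 picked index 8: u0 ∈ [-1/44, 5/44)
j=8 picked index 8: u0 ∈ [-7/66, 1/33)
j=9 picked index 9: u0 ∈ [-7/132, 1/12)
j=10 picked index 10: u0 ∈ [0, 2/33)
j=11 picked index 11: u0 ∈ [-1/44, 1/12)
intersection: [0, 1/132)

0 1/132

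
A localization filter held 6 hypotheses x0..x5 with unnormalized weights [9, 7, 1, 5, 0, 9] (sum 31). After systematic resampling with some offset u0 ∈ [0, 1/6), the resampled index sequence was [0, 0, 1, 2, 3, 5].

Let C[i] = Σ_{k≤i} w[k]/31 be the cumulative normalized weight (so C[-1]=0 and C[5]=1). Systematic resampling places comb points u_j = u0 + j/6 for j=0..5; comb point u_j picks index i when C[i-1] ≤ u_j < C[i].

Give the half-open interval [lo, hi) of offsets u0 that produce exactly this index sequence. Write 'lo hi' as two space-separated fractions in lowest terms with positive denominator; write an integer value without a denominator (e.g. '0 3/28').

C = [9/31, 16/31, 17/31, 22/31, 22/31, 1]
j=0 picked index 0: u0 ∈ [0, 9/31)
j=1 picked index 0: u0 ∈ [-1/6, 23/186)
j=2 picked index 1: u0 ∈ [-4/93, 17/93)
j=3 picked index 2: u0 ∈ [1/62, 3/62)
j=4 picked index 3: u0 ∈ [-11/93, 4/93)
j=5 picked index 5: u0 ∈ [-23/186, 1/6)
intersection: [1/62, 4/93)

1/62 4/93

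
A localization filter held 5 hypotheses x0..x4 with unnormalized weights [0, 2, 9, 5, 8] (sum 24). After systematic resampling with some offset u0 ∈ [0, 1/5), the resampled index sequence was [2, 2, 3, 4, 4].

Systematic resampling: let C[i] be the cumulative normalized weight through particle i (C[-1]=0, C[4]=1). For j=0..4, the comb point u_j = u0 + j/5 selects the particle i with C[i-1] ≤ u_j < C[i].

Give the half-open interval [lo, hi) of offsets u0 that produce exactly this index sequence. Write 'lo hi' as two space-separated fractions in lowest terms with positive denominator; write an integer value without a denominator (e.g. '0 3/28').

1/12 1/5

C = [0, 1/12, 11/24, 2/3, 1]
j=0 picked index 2: u0 ∈ [1/12, 11/24)
j=1 picked index 2: u0 ∈ [-7/60, 31/120)
j=2 picked index 3: u0 ∈ [7/120, 4/15)
j=3 picked index 4: u0 ∈ [1/15, 2/5)
j=4 picked index 4: u0 ∈ [-2/15, 1/5)
intersection: [1/12, 1/5)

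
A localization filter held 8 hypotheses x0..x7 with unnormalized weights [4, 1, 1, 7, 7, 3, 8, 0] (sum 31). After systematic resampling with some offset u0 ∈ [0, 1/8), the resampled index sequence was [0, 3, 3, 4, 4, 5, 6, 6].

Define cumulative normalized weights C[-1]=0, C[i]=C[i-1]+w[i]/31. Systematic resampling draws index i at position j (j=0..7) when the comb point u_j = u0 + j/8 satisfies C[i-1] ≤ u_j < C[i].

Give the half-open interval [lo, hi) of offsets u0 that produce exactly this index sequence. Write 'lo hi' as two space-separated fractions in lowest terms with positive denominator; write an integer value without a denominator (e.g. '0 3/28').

17/248 29/248

C = [4/31, 5/31, 6/31, 13/31, 20/31, 23/31, 1, 1]
j=0 picked index 0: u0 ∈ [0, 4/31)
j=1 picked index 3: u0 ∈ [17/248, 73/248)
j=2 picked index 3: u0 ∈ [-7/124, 21/124)
j=3 picked index 4: u0 ∈ [11/248, 67/248)
j=4 picked index 4: u0 ∈ [-5/62, 9/62)
j=5 picked index 5: u0 ∈ [5/248, 29/248)
j=6 picked index 6: u0 ∈ [-1/124, 1/4)
j=7 picked index 6: u0 ∈ [-33/248, 1/8)
intersection: [17/248, 29/248)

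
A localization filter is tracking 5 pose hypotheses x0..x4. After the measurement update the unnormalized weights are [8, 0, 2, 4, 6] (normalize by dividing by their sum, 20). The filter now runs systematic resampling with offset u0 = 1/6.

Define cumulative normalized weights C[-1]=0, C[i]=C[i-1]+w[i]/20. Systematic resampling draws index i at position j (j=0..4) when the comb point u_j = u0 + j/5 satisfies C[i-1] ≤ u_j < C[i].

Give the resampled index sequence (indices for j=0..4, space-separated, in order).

0 0 3 4 4

C = [2/5, 2/5, 1/2, 7/10, 1]
j=0: u_0=1/6 ∈ [0, 2/5) → index 0
j=1: u_1=11/30 ∈ [0, 2/5) → index 0
j=2: u_2=17/30 ∈ [1/2, 7/10) → index 3
j=3: u_3=23/30 ∈ [7/10, 1) → index 4
j=4: u_4=29/30 ∈ [7/10, 1) → index 4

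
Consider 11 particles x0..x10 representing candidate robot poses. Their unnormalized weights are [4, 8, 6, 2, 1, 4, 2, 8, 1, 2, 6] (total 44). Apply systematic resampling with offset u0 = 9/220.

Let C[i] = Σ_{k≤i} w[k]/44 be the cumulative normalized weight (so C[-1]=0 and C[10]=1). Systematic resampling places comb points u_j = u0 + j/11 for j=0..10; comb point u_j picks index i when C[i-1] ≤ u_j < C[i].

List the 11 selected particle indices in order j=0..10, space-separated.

C = [1/11, 3/11, 9/22, 5/11, 21/44, 25/44, 27/44, 35/44, 9/11, 19/22, 1]
j=0: u_0=9/220 ∈ [0, 1/11) → index 0
j=1: u_1=29/220 ∈ [1/11, 3/11) → index 1
j=2: u_2=49/220 ∈ [1/11, 3/11) → index 1
j=3: u_3=69/220 ∈ [3/11, 9/22) → index 2
j=4: u_4=89/220 ∈ [3/11, 9/22) → index 2
j=5: u_5=109/220 ∈ [21/44, 25/44) → index 5
j=6: u_6=129/220 ∈ [25/44, 27/44) → index 6
j=7: u_7=149/220 ∈ [27/44, 35/44) → index 7
j=8: u_8=169/220 ∈ [27/44, 35/44) → index 7
j=9: u_9=189/220 ∈ [9/11, 19/22) → index 9
j=10: u_10=19/20 ∈ [19/22, 1) → index 10

0 1 1 2 2 5 6 7 7 9 10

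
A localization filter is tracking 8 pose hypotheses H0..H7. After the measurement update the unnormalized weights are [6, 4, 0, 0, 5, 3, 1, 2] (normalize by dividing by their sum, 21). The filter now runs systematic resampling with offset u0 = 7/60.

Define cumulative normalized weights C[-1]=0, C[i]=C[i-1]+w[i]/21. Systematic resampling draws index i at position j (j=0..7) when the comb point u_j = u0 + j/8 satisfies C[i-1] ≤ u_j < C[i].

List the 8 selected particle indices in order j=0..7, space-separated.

0 0 1 4 4 5 6 7

C = [2/7, 10/21, 10/21, 10/21, 5/7, 6/7, 19/21, 1]
j=0: u_0=7/60 ∈ [0, 2/7) → index 0
j=1: u_1=29/120 ∈ [0, 2/7) → index 0
j=2: u_2=11/30 ∈ [2/7, 10/21) → index 1
j=3: u_3=59/120 ∈ [10/21, 5/7) → index 4
j=4: u_4=37/60 ∈ [10/21, 5/7) → index 4
j=5: u_5=89/120 ∈ [5/7, 6/7) → index 5
j=6: u_6=13/15 ∈ [6/7, 19/21) → index 6
j=7: u_7=119/120 ∈ [19/21, 1) → index 7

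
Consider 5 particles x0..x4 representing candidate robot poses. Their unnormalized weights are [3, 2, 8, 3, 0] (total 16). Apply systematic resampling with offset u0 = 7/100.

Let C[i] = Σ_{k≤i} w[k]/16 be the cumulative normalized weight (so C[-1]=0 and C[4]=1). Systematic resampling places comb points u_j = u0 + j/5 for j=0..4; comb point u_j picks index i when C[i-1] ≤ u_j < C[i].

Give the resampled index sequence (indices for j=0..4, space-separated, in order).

0 1 2 2 3

C = [3/16, 5/16, 13/16, 1, 1]
j=0: u_0=7/100 ∈ [0, 3/16) → index 0
j=1: u_1=27/100 ∈ [3/16, 5/16) → index 1
j=2: u_2=47/100 ∈ [5/16, 13/16) → index 2
j=3: u_3=67/100 ∈ [5/16, 13/16) → index 2
j=4: u_4=87/100 ∈ [13/16, 1) → index 3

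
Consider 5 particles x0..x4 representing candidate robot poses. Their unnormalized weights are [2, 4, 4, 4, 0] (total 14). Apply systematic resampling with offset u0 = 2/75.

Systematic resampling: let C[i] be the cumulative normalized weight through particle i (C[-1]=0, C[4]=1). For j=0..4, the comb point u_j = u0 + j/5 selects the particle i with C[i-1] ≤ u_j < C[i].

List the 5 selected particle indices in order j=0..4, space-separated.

C = [1/7, 3/7, 5/7, 1, 1]
j=0: u_0=2/75 ∈ [0, 1/7) → index 0
j=1: u_1=17/75 ∈ [1/7, 3/7) → index 1
j=2: u_2=32/75 ∈ [1/7, 3/7) → index 1
j=3: u_3=47/75 ∈ [3/7, 5/7) → index 2
j=4: u_4=62/75 ∈ [5/7, 1) → index 3

0 1 1 2 3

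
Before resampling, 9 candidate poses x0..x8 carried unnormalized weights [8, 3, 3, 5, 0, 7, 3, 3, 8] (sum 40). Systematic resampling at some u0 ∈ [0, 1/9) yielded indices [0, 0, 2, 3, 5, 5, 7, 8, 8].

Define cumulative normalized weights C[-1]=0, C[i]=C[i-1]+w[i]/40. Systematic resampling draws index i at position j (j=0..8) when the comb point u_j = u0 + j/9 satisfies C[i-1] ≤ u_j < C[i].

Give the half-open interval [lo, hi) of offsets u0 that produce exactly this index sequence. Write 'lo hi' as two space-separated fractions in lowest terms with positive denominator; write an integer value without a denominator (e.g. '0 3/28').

C = [1/5, 11/40, 7/20, 19/40, 19/40, 13/20, 29/40, 4/5, 1]
j=0 picked index 0: u0 ∈ [0, 1/5)
j=1 picked index 0: u0 ∈ [-1/9, 4/45)
j=2 picked index 2: u0 ∈ [19/360, 23/180)
j=3 picked index 3: u0 ∈ [1/60, 17/120)
j=4 picked index 5: u0 ∈ [11/360, 37/180)
j=5 picked index 5: u0 ∈ [-29/360, 17/180)
j=6 picked index 7: u0 ∈ [7/120, 2/15)
j=7 picked index 8: u0 ∈ [1/45, 2/9)
j=8 picked index 8: u0 ∈ [-4/45, 1/9)
intersection: [7/120, 4/45)

7/120 4/45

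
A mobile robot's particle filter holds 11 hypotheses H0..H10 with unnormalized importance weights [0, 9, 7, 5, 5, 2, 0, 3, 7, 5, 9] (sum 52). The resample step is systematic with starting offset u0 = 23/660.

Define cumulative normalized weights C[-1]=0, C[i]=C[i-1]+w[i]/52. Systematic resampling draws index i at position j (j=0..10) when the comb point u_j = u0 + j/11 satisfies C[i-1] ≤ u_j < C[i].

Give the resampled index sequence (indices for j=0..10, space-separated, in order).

1 1 2 2 3 4 7 8 9 10 10

C = [0, 9/52, 4/13, 21/52, 1/2, 7/13, 7/13, 31/52, 19/26, 43/52, 1]
j=0: u_0=23/660 ∈ [0, 9/52) → index 1
j=1: u_1=83/660 ∈ [0, 9/52) → index 1
j=2: u_2=13/60 ∈ [9/52, 4/13) → index 2
j=3: u_3=203/660 ∈ [9/52, 4/13) → index 2
j=4: u_4=263/660 ∈ [4/13, 21/52) → index 3
j=5: u_5=323/660 ∈ [21/52, 1/2) → index 4
j=6: u_6=383/660 ∈ [7/13, 31/52) → index 7
j=7: u_7=443/660 ∈ [31/52, 19/26) → index 8
j=8: u_8=503/660 ∈ [19/26, 43/52) → index 9
j=9: u_9=563/660 ∈ [43/52, 1) → index 10
j=10: u_10=623/660 ∈ [43/52, 1) → index 10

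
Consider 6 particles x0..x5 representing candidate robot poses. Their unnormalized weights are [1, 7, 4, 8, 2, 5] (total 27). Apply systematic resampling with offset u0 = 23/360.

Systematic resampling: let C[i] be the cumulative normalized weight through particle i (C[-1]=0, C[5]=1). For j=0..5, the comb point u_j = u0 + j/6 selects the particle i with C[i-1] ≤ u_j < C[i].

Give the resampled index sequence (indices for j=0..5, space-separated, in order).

C = [1/27, 8/27, 4/9, 20/27, 22/27, 1]
j=0: u_0=23/360 ∈ [1/27, 8/27) → index 1
j=1: u_1=83/360 ∈ [1/27, 8/27) → index 1
j=2: u_2=143/360 ∈ [8/27, 4/9) → index 2
j=3: u_3=203/360 ∈ [4/9, 20/27) → index 3
j=4: u_4=263/360 ∈ [4/9, 20/27) → index 3
j=5: u_5=323/360 ∈ [22/27, 1) → index 5

1 1 2 3 3 5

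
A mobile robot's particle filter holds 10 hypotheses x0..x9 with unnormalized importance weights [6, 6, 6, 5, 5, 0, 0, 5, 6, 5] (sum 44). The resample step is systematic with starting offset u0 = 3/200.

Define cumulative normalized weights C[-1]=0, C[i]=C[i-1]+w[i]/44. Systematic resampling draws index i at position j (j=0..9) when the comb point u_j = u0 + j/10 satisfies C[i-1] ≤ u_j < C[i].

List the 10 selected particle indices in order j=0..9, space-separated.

0 0 1 2 3 3 4 7 8 9

C = [3/22, 3/11, 9/22, 23/44, 7/11, 7/11, 7/11, 3/4, 39/44, 1]
j=0: u_0=3/200 ∈ [0, 3/22) → index 0
j=1: u_1=23/200 ∈ [0, 3/22) → index 0
j=2: u_2=43/200 ∈ [3/22, 3/11) → index 1
j=3: u_3=63/200 ∈ [3/11, 9/22) → index 2
j=4: u_4=83/200 ∈ [9/22, 23/44) → index 3
j=5: u_5=103/200 ∈ [9/22, 23/44) → index 3
j=6: u_6=123/200 ∈ [23/44, 7/11) → index 4
j=7: u_7=143/200 ∈ [7/11, 3/4) → index 7
j=8: u_8=163/200 ∈ [3/4, 39/44) → index 8
j=9: u_9=183/200 ∈ [39/44, 1) → index 9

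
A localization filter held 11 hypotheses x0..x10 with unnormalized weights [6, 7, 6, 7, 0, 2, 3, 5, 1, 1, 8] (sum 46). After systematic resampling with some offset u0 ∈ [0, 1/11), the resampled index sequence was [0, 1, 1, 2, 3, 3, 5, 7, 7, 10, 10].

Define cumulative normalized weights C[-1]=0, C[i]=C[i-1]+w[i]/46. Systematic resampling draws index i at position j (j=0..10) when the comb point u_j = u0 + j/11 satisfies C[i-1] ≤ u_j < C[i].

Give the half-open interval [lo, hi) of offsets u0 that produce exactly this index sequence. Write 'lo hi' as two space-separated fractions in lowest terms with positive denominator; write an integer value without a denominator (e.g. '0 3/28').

25/506 14/253

C = [3/23, 13/46, 19/46, 13/23, 13/23, 14/23, 31/46, 18/23, 37/46, 19/23, 1]
j=0 picked index 0: u0 ∈ [0, 3/23)
j=1 picked index 1: u0 ∈ [10/253, 97/506)
j=2 picked index 1: u0 ∈ [-13/253, 51/506)
j=3 picked index 2: u0 ∈ [5/506, 71/506)
j=4 picked index 3: u0 ∈ [25/506, 51/253)
j=5 picked index 3: u0 ∈ [-21/506, 28/253)
j=6 picked index 5: u0 ∈ [5/253, 16/253)
j=7 picked index 7: u0 ∈ [19/506, 37/253)
j=8 picked index 7: u0 ∈ [-27/506, 14/253)
j=9 picked index 10: u0 ∈ [2/253, 2/11)
j=10 picked index 10: u0 ∈ [-21/253, 1/11)
intersection: [25/506, 14/253)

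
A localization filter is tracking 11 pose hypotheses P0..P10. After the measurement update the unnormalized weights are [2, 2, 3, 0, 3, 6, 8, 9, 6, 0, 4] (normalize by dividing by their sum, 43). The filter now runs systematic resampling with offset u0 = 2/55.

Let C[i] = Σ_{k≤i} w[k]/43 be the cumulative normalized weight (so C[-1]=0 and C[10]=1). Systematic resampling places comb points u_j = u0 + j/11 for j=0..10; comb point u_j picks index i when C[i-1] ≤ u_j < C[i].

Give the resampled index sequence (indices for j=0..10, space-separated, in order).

0 2 4 5 6 6 7 7 7 8 10

C = [2/43, 4/43, 7/43, 7/43, 10/43, 16/43, 24/43, 33/43, 39/43, 39/43, 1]
j=0: u_0=2/55 ∈ [0, 2/43) → index 0
j=1: u_1=7/55 ∈ [4/43, 7/43) → index 2
j=2: u_2=12/55 ∈ [7/43, 10/43) → index 4
j=3: u_3=17/55 ∈ [10/43, 16/43) → index 5
j=4: u_4=2/5 ∈ [16/43, 24/43) → index 6
j=5: u_5=27/55 ∈ [16/43, 24/43) → index 6
j=6: u_6=32/55 ∈ [24/43, 33/43) → index 7
j=7: u_7=37/55 ∈ [24/43, 33/43) → index 7
j=8: u_8=42/55 ∈ [24/43, 33/43) → index 7
j=9: u_9=47/55 ∈ [33/43, 39/43) → index 8
j=10: u_10=52/55 ∈ [39/43, 1) → index 10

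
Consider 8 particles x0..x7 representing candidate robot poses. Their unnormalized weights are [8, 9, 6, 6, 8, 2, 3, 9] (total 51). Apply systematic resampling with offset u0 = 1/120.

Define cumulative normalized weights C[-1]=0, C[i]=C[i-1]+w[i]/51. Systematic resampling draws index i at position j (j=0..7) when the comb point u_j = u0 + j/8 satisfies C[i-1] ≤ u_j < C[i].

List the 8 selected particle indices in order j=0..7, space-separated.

C = [8/51, 1/3, 23/51, 29/51, 37/51, 13/17, 14/17, 1]
j=0: u_0=1/120 ∈ [0, 8/51) → index 0
j=1: u_1=2/15 ∈ [0, 8/51) → index 0
j=2: u_2=31/120 ∈ [8/51, 1/3) → index 1
j=3: u_3=23/60 ∈ [1/3, 23/51) → index 2
j=4: u_4=61/120 ∈ [23/51, 29/51) → index 3
j=5: u_5=19/30 ∈ [29/51, 37/51) → index 4
j=6: u_6=91/120 ∈ [37/51, 13/17) → index 5
j=7: u_7=53/60 ∈ [14/17, 1) → index 7

0 0 1 2 3 4 5 7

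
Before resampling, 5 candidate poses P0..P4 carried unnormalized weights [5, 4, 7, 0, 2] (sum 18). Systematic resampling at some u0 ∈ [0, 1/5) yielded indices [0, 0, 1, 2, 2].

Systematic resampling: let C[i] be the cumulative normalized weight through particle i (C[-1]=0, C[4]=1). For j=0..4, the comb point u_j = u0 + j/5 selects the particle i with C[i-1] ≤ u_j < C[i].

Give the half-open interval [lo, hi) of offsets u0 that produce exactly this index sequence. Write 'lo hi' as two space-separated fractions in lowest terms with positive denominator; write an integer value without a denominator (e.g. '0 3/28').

0 7/90

C = [5/18, 1/2, 8/9, 8/9, 1]
j=0 picked index 0: u0 ∈ [0, 5/18)
j=1 picked index 0: u0 ∈ [-1/5, 7/90)
j=2 picked index 1: u0 ∈ [-11/90, 1/10)
j=3 picked index 2: u0 ∈ [-1/10, 13/45)
j=4 picked index 2: u0 ∈ [-3/10, 4/45)
intersection: [0, 7/90)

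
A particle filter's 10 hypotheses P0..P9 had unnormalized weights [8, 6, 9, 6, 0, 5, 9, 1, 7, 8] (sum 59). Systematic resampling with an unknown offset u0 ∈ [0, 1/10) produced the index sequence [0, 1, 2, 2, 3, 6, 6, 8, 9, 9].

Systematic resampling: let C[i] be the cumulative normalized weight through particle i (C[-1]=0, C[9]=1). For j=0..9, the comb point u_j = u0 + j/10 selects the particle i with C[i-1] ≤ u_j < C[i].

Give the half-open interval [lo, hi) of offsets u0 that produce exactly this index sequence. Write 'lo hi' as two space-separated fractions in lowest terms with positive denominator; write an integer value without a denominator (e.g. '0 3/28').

C = [8/59, 14/59, 23/59, 29/59, 29/59, 34/59, 43/59, 44/59, 51/59, 1]
j=0 picked index 0: u0 ∈ [0, 8/59)
j=1 picked index 1: u0 ∈ [21/590, 81/590)
j=2 picked index 2: u0 ∈ [11/295, 56/295)
j=3 picked index 2: u0 ∈ [-37/590, 53/590)
j=4 picked index 3: u0 ∈ [-3/295, 27/295)
j=5 picked index 6: u0 ∈ [9/118, 27/118)
j=6 picked index 6: u0 ∈ [-7/295, 38/295)
j=7 picked index 8: u0 ∈ [27/590, 97/590)
j=8 picked index 9: u0 ∈ [19/295, 1/5)
j=9 picked index 9: u0 ∈ [-21/590, 1/10)
intersection: [9/118, 53/590)

9/118 53/590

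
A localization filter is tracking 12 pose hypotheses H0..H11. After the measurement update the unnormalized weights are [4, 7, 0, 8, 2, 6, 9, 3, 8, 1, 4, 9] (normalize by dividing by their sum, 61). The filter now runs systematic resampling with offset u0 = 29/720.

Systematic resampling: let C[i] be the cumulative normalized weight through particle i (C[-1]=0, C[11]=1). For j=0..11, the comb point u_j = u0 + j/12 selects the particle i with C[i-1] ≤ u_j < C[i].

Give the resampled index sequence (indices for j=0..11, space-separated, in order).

C = [4/61, 11/61, 11/61, 19/61, 21/61, 27/61, 36/61, 39/61, 47/61, 48/61, 52/61, 1]
j=0: u_0=29/720 ∈ [0, 4/61) → index 0
j=1: u_1=89/720 ∈ [4/61, 11/61) → index 1
j=2: u_2=149/720 ∈ [11/61, 19/61) → index 3
j=3: u_3=209/720 ∈ [11/61, 19/61) → index 3
j=4: u_4=269/720 ∈ [21/61, 27/61) → index 5
j=5: u_5=329/720 ∈ [27/61, 36/61) → index 6
j=6: u_6=389/720 ∈ [27/61, 36/61) → index 6
j=7: u_7=449/720 ∈ [36/61, 39/61) → index 7
j=8: u_8=509/720 ∈ [39/61, 47/61) → index 8
j=9: u_9=569/720 ∈ [48/61, 52/61) → index 10
j=10: u_10=629/720 ∈ [52/61, 1) → index 11
j=11: u_11=689/720 ∈ [52/61, 1) → index 11

0 1 3 3 5 6 6 7 8 10 11 11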